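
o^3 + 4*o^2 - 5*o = o*(o - 1)*(o + 5)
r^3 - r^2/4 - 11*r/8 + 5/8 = (r - 1)*(r - 1/2)*(r + 5/4)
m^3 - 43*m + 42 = (m - 6)*(m - 1)*(m + 7)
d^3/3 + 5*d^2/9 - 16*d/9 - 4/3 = (d/3 + 1)*(d - 2)*(d + 2/3)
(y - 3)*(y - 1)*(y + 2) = y^3 - 2*y^2 - 5*y + 6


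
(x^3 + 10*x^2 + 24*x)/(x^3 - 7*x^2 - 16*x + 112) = x*(x + 6)/(x^2 - 11*x + 28)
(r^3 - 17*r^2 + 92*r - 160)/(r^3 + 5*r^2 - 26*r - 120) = (r^2 - 12*r + 32)/(r^2 + 10*r + 24)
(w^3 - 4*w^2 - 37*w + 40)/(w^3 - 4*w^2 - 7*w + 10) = (w^2 - 3*w - 40)/(w^2 - 3*w - 10)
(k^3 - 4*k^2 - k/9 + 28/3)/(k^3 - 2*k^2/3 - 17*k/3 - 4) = (k - 7/3)/(k + 1)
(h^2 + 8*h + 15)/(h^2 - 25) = (h + 3)/(h - 5)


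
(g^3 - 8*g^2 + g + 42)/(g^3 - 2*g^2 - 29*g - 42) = (g - 3)/(g + 3)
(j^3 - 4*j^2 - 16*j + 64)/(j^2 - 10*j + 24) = (j^2 - 16)/(j - 6)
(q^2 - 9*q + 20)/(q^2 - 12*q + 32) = (q - 5)/(q - 8)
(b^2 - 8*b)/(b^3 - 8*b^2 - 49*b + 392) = b/(b^2 - 49)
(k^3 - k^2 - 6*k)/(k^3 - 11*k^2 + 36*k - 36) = k*(k + 2)/(k^2 - 8*k + 12)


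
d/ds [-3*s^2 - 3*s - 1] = -6*s - 3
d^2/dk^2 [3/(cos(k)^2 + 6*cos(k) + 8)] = 3*(-8*sin(k)^4 + 12*sin(k)^2 + 141*cos(k) - 9*cos(3*k) + 108)/(2*(cos(k) + 2)^3*(cos(k) + 4)^3)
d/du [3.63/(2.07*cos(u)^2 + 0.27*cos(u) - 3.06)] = (15.0282*cos(u) + 0.9801)*sin(u)/(2.07*cos(u)^2 + 0.27*cos(u) - 3.06)^2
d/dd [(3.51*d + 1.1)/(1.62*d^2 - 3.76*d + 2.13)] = (-5.6862*d^2 - 3.564*d + 11.6123)/(2.6244*d^4 - 12.1824*d^3 + 21.0388*d^2 - 16.0176*d + 4.5369)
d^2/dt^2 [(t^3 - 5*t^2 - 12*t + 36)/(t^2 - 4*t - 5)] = 2*(-11*t^3 + 93*t^2 - 537*t + 871)/(t^6 - 12*t^5 + 33*t^4 + 56*t^3 - 165*t^2 - 300*t - 125)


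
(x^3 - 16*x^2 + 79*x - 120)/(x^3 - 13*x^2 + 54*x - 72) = (x^2 - 13*x + 40)/(x^2 - 10*x + 24)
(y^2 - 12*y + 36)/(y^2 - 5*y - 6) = (y - 6)/(y + 1)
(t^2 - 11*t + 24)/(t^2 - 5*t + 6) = (t - 8)/(t - 2)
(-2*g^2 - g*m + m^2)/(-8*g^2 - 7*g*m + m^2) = (2*g - m)/(8*g - m)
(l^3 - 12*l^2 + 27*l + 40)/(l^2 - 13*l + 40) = l + 1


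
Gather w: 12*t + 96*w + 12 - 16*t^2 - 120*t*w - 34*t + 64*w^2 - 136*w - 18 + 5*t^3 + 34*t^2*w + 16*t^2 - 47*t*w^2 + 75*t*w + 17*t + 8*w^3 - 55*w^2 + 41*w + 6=5*t^3 - 5*t + 8*w^3 + w^2*(9 - 47*t) + w*(34*t^2 - 45*t + 1)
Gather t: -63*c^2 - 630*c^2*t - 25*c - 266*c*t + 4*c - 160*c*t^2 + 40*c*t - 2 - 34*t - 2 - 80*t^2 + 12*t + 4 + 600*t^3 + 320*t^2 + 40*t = -63*c^2 - 21*c + 600*t^3 + t^2*(240 - 160*c) + t*(-630*c^2 - 226*c + 18)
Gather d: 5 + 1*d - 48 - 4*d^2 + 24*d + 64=-4*d^2 + 25*d + 21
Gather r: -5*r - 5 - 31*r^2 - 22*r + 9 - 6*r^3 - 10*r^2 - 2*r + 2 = -6*r^3 - 41*r^2 - 29*r + 6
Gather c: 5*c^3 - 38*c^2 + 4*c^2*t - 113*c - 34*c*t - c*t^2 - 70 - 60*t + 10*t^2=5*c^3 + c^2*(4*t - 38) + c*(-t^2 - 34*t - 113) + 10*t^2 - 60*t - 70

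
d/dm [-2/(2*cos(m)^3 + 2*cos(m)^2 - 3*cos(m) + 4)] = -8*(4*cos(m) + 3*cos(2*m))*sin(m)/(4*sin(m)^2 + 3*cos(m) - cos(3*m) - 12)^2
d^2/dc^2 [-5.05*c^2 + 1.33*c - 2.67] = -10.1000000000000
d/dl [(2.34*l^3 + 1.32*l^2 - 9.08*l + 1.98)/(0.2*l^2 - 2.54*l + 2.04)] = (0.468*l^4 - 11.8872*l^3 + 12.784*l^2 + 4.5936*l - 13.494)/(0.04*l^4 - 1.016*l^3 + 7.2676*l^2 - 10.3632*l + 4.1616)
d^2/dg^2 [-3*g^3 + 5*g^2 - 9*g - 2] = 10 - 18*g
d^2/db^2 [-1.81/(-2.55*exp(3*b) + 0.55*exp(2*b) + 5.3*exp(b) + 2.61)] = ((-41.5395*exp(2*b) + 3.982*exp(b) + 9.593)*(-2.55*exp(3*b) + 0.55*exp(2*b) + 5.3*exp(b) + 2.61) - 1.81*(-15.3*exp(2*b) + 2.2*exp(b) + 10.6)*(-7.65*exp(2*b) + 1.1*exp(b) + 5.3)*exp(b))*exp(b)/(-2.55*exp(3*b) + 0.55*exp(2*b) + 5.3*exp(b) + 2.61)^3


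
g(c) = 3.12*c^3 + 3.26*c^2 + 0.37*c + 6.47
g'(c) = 9.36*c^2 + 6.52*c + 0.37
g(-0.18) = 6.49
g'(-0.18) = -0.50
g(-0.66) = 6.75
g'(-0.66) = 0.14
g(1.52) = 25.52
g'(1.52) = 31.91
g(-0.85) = 6.59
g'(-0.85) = 1.59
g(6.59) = 1043.40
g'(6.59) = 449.82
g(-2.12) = -9.39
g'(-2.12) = 28.62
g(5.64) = 672.00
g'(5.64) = 334.88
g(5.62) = 665.33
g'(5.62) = 332.64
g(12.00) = 5871.71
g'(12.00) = 1426.45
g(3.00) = 121.16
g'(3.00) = 104.17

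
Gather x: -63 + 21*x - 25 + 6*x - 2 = 27*x - 90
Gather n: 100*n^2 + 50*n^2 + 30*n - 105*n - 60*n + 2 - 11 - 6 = 150*n^2 - 135*n - 15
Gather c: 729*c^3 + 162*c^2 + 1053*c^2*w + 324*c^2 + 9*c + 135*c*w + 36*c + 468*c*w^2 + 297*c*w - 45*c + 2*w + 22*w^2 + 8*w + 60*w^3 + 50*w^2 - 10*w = 729*c^3 + c^2*(1053*w + 486) + c*(468*w^2 + 432*w) + 60*w^3 + 72*w^2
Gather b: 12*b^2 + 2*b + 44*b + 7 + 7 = 12*b^2 + 46*b + 14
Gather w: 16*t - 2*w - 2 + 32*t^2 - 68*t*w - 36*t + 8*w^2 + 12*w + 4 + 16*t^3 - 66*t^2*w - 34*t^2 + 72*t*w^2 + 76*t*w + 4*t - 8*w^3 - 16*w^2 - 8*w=16*t^3 - 2*t^2 - 16*t - 8*w^3 + w^2*(72*t - 8) + w*(-66*t^2 + 8*t + 2) + 2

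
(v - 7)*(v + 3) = v^2 - 4*v - 21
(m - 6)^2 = m^2 - 12*m + 36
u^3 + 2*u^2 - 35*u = u*(u - 5)*(u + 7)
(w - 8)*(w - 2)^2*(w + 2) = w^4 - 10*w^3 + 12*w^2 + 40*w - 64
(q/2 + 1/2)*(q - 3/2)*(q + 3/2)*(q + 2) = q^4/2 + 3*q^3/2 - q^2/8 - 27*q/8 - 9/4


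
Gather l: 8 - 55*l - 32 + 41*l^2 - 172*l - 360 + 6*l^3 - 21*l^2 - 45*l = 6*l^3 + 20*l^2 - 272*l - 384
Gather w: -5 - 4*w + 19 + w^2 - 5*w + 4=w^2 - 9*w + 18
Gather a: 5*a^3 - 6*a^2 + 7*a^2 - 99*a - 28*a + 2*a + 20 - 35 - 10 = 5*a^3 + a^2 - 125*a - 25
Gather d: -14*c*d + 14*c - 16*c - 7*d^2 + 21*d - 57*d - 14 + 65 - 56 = -2*c - 7*d^2 + d*(-14*c - 36) - 5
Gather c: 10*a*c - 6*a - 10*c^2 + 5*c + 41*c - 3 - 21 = -6*a - 10*c^2 + c*(10*a + 46) - 24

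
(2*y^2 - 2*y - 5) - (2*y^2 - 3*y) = y - 5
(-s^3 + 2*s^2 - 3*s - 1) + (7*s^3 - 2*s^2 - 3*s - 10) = 6*s^3 - 6*s - 11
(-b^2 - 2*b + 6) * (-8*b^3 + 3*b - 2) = 8*b^5 + 16*b^4 - 51*b^3 - 4*b^2 + 22*b - 12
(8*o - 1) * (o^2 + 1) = 8*o^3 - o^2 + 8*o - 1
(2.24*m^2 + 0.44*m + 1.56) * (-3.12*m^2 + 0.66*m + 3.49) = -6.9888*m^4 + 0.1056*m^3 + 3.2408*m^2 + 2.5652*m + 5.4444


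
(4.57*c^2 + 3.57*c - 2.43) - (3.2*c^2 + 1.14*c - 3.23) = 1.37*c^2 + 2.43*c + 0.8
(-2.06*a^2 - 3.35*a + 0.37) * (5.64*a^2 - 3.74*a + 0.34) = -11.6184*a^4 - 11.1896*a^3 + 13.9154*a^2 - 2.5228*a + 0.1258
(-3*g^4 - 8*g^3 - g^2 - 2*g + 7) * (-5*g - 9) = 15*g^5 + 67*g^4 + 77*g^3 + 19*g^2 - 17*g - 63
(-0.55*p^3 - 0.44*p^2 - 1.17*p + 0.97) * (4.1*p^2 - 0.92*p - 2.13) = -2.255*p^5 - 1.298*p^4 - 3.2207*p^3 + 5.9906*p^2 + 1.5997*p - 2.0661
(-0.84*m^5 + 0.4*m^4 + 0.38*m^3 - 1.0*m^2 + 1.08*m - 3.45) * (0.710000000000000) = -0.5964*m^5 + 0.284*m^4 + 0.2698*m^3 - 0.71*m^2 + 0.7668*m - 2.4495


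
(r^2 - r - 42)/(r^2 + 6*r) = (r - 7)/r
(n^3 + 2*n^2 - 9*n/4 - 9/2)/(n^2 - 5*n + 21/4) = (2*n^2 + 7*n + 6)/(2*n - 7)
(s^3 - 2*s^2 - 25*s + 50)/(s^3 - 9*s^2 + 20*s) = (s^2 + 3*s - 10)/(s*(s - 4))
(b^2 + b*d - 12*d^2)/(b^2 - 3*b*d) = (b + 4*d)/b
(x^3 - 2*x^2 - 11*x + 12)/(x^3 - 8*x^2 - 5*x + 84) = (x - 1)/(x - 7)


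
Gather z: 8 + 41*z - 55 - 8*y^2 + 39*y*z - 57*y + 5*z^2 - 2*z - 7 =-8*y^2 - 57*y + 5*z^2 + z*(39*y + 39) - 54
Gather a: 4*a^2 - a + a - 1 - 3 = 4*a^2 - 4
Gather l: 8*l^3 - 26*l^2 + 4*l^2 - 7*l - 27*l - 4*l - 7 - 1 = 8*l^3 - 22*l^2 - 38*l - 8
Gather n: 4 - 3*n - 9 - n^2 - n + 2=-n^2 - 4*n - 3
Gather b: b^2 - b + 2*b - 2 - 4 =b^2 + b - 6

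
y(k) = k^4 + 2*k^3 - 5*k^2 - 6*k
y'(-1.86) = 7.62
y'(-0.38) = -1.55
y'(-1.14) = 7.27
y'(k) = 4*k^3 + 6*k^2 - 10*k - 6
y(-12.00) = 16632.00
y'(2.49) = 68.05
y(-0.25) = 1.16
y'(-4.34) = -176.57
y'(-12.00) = -5934.00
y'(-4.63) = -228.09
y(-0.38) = 1.47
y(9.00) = 7560.00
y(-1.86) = -7.04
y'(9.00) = 3306.00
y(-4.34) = 123.15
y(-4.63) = 181.63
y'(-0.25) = -3.19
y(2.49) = 23.38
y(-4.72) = 202.95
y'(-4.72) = -245.75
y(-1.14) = -0.93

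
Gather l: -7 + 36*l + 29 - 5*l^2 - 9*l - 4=-5*l^2 + 27*l + 18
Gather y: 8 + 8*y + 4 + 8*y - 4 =16*y + 8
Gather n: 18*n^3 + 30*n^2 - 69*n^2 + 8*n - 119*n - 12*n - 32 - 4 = 18*n^3 - 39*n^2 - 123*n - 36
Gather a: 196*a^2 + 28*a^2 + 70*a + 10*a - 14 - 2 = 224*a^2 + 80*a - 16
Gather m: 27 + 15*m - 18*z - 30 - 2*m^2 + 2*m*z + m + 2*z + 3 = -2*m^2 + m*(2*z + 16) - 16*z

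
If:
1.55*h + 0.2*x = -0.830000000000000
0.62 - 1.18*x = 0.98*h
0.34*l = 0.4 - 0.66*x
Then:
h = -0.68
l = -0.93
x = 1.09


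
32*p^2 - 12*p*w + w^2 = (-8*p + w)*(-4*p + w)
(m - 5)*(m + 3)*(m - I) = m^3 - 2*m^2 - I*m^2 - 15*m + 2*I*m + 15*I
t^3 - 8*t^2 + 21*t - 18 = (t - 3)^2*(t - 2)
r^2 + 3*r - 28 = (r - 4)*(r + 7)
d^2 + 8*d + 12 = (d + 2)*(d + 6)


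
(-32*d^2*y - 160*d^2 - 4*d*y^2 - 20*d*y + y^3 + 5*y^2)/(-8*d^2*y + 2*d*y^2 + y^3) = (-8*d*y - 40*d + y^2 + 5*y)/(y*(-2*d + y))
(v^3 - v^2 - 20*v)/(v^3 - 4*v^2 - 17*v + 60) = v/(v - 3)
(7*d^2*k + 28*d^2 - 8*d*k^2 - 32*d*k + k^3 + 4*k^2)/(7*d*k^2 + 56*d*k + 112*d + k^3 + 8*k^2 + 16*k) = (7*d^2 - 8*d*k + k^2)/(7*d*k + 28*d + k^2 + 4*k)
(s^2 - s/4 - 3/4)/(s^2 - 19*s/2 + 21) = (4*s^2 - s - 3)/(2*(2*s^2 - 19*s + 42))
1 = 1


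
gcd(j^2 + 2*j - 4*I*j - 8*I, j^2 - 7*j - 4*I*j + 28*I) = j - 4*I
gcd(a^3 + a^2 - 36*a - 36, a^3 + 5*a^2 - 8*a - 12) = a^2 + 7*a + 6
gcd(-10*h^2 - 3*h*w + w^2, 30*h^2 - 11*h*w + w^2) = -5*h + w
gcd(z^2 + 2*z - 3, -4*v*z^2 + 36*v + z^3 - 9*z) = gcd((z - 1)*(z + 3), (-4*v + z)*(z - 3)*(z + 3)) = z + 3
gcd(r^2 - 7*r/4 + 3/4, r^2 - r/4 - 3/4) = r - 1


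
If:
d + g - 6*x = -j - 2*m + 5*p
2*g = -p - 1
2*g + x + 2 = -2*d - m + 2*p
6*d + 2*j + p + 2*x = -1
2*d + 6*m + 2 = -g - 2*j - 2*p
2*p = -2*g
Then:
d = 47/32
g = -1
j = -131/32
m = 3/8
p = 1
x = -21/16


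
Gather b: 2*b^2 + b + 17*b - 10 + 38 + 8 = 2*b^2 + 18*b + 36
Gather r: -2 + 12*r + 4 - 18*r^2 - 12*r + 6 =8 - 18*r^2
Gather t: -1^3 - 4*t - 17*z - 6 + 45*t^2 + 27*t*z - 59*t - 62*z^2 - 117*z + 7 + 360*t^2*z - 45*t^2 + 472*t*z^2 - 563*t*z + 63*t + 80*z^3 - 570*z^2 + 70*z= 360*t^2*z + t*(472*z^2 - 536*z) + 80*z^3 - 632*z^2 - 64*z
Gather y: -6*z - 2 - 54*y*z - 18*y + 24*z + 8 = y*(-54*z - 18) + 18*z + 6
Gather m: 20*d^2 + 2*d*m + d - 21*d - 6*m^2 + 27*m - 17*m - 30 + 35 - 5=20*d^2 - 20*d - 6*m^2 + m*(2*d + 10)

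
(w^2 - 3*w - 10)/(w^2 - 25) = (w + 2)/(w + 5)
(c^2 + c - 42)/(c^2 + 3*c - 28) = (c - 6)/(c - 4)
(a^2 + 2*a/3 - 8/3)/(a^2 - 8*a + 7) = (3*a^2 + 2*a - 8)/(3*(a^2 - 8*a + 7))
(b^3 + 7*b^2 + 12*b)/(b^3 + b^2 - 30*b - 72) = b/(b - 6)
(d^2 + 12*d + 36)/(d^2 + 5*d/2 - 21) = 2*(d + 6)/(2*d - 7)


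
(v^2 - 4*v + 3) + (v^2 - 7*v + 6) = 2*v^2 - 11*v + 9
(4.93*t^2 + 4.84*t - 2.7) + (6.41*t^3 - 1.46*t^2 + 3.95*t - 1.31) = 6.41*t^3 + 3.47*t^2 + 8.79*t - 4.01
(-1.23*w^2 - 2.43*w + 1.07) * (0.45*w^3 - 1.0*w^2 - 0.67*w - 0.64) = -0.5535*w^5 + 0.1365*w^4 + 3.7356*w^3 + 1.3453*w^2 + 0.8383*w - 0.6848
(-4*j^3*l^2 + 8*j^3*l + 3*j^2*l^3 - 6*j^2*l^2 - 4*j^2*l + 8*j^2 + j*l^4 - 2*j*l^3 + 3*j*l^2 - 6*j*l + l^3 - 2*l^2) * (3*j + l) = -12*j^4*l^2 + 24*j^4*l + 5*j^3*l^3 - 10*j^3*l^2 - 12*j^3*l + 24*j^3 + 6*j^2*l^4 - 12*j^2*l^3 + 5*j^2*l^2 - 10*j^2*l + j*l^5 - 2*j*l^4 + 6*j*l^3 - 12*j*l^2 + l^4 - 2*l^3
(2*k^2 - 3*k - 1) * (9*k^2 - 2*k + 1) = 18*k^4 - 31*k^3 - k^2 - k - 1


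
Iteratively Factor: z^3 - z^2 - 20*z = (z + 4)*(z^2 - 5*z) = z*(z + 4)*(z - 5)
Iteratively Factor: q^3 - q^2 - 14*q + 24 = (q - 3)*(q^2 + 2*q - 8) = (q - 3)*(q - 2)*(q + 4)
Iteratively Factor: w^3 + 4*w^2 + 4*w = (w)*(w^2 + 4*w + 4) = w*(w + 2)*(w + 2)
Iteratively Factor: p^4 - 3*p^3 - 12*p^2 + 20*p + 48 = (p - 4)*(p^3 + p^2 - 8*p - 12) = (p - 4)*(p + 2)*(p^2 - p - 6) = (p - 4)*(p + 2)^2*(p - 3)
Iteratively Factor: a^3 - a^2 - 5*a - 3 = (a - 3)*(a^2 + 2*a + 1) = (a - 3)*(a + 1)*(a + 1)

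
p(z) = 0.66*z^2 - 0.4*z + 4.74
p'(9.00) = 11.48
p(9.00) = 54.60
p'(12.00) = 15.44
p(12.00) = 94.98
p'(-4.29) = -6.06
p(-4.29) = 18.60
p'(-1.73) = -2.68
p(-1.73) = 7.41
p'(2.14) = 2.42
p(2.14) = 6.91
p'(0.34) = 0.05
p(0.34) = 4.68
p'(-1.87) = -2.87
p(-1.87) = 7.80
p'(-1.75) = -2.71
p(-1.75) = 7.46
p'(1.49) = 1.57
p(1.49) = 5.61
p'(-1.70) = -2.64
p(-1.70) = 7.33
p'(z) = 1.32*z - 0.4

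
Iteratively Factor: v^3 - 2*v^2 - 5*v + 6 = (v + 2)*(v^2 - 4*v + 3) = (v - 1)*(v + 2)*(v - 3)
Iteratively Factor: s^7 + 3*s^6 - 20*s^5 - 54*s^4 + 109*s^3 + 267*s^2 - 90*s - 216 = (s - 1)*(s^6 + 4*s^5 - 16*s^4 - 70*s^3 + 39*s^2 + 306*s + 216) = (s - 3)*(s - 1)*(s^5 + 7*s^4 + 5*s^3 - 55*s^2 - 126*s - 72) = (s - 3)*(s - 1)*(s + 4)*(s^4 + 3*s^3 - 7*s^2 - 27*s - 18) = (s - 3)*(s - 1)*(s + 3)*(s + 4)*(s^3 - 7*s - 6) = (s - 3)^2*(s - 1)*(s + 3)*(s + 4)*(s^2 + 3*s + 2) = (s - 3)^2*(s - 1)*(s + 2)*(s + 3)*(s + 4)*(s + 1)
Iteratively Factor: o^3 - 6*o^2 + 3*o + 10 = (o - 5)*(o^2 - o - 2) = (o - 5)*(o + 1)*(o - 2)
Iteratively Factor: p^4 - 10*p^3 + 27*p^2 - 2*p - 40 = (p + 1)*(p^3 - 11*p^2 + 38*p - 40) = (p - 4)*(p + 1)*(p^2 - 7*p + 10) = (p - 4)*(p - 2)*(p + 1)*(p - 5)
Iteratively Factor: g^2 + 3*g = (g)*(g + 3)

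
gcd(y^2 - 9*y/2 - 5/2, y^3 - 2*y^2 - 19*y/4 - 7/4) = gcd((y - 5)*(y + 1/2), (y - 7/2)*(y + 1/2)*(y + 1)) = y + 1/2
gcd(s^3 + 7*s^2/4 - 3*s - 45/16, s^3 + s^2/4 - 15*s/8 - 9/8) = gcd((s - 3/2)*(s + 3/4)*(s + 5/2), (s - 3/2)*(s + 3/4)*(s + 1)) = s^2 - 3*s/4 - 9/8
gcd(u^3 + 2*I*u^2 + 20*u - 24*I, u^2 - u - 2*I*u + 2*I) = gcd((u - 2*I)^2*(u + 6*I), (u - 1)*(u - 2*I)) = u - 2*I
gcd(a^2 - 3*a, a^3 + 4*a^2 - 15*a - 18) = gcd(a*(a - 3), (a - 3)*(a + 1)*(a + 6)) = a - 3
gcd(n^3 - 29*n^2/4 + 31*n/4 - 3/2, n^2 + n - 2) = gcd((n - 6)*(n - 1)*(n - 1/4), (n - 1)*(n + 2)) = n - 1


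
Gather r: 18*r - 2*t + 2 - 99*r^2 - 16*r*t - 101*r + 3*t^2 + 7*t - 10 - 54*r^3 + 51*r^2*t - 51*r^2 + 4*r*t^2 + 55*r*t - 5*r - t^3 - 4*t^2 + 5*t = -54*r^3 + r^2*(51*t - 150) + r*(4*t^2 + 39*t - 88) - t^3 - t^2 + 10*t - 8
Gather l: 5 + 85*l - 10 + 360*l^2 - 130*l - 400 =360*l^2 - 45*l - 405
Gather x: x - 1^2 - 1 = x - 2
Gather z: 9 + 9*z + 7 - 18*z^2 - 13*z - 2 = -18*z^2 - 4*z + 14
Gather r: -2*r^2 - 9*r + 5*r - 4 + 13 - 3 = -2*r^2 - 4*r + 6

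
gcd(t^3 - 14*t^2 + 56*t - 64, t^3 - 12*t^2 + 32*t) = t^2 - 12*t + 32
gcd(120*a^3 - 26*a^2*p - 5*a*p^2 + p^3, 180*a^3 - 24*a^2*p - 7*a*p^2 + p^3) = -30*a^2 - a*p + p^2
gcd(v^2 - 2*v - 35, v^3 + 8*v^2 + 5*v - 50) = v + 5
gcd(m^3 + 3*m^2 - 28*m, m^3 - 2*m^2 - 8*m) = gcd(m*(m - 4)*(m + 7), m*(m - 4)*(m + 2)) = m^2 - 4*m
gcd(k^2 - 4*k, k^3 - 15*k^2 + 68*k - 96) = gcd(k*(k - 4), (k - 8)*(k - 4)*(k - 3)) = k - 4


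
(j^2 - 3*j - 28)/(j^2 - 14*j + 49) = (j + 4)/(j - 7)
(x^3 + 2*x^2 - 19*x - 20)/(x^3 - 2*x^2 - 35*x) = (x^2 - 3*x - 4)/(x*(x - 7))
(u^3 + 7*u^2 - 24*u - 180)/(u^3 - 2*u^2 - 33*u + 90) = (u + 6)/(u - 3)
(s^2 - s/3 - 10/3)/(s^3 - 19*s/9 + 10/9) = 3*(s - 2)/(3*s^2 - 5*s + 2)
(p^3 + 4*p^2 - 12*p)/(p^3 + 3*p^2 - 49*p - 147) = p*(p^2 + 4*p - 12)/(p^3 + 3*p^2 - 49*p - 147)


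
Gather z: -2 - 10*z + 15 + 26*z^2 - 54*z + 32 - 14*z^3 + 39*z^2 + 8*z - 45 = -14*z^3 + 65*z^2 - 56*z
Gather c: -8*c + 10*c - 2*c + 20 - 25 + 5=0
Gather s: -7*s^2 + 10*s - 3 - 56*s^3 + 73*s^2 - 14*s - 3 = -56*s^3 + 66*s^2 - 4*s - 6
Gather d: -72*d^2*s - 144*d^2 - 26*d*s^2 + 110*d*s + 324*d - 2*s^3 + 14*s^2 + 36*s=d^2*(-72*s - 144) + d*(-26*s^2 + 110*s + 324) - 2*s^3 + 14*s^2 + 36*s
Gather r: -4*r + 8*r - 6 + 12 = 4*r + 6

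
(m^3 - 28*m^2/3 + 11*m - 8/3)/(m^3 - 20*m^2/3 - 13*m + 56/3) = (3*m - 1)/(3*m + 7)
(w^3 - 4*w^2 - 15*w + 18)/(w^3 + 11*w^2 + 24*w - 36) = (w^2 - 3*w - 18)/(w^2 + 12*w + 36)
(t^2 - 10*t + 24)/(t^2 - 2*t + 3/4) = 4*(t^2 - 10*t + 24)/(4*t^2 - 8*t + 3)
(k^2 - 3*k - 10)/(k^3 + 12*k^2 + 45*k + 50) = (k - 5)/(k^2 + 10*k + 25)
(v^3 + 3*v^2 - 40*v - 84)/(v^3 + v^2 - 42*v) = (v + 2)/v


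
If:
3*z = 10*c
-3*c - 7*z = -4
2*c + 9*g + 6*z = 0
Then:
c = 12/79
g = -88/237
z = 40/79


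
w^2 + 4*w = w*(w + 4)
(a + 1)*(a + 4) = a^2 + 5*a + 4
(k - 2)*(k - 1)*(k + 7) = k^3 + 4*k^2 - 19*k + 14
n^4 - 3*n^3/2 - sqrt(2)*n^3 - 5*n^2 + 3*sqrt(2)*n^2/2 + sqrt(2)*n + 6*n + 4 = (n - 2)*(n + 1/2)*(n - 2*sqrt(2))*(n + sqrt(2))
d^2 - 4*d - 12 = (d - 6)*(d + 2)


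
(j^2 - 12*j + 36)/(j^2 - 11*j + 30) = (j - 6)/(j - 5)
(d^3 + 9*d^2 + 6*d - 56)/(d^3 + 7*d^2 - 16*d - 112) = (d - 2)/(d - 4)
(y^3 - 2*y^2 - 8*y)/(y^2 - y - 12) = y*(y + 2)/(y + 3)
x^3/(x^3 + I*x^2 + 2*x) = x^2/(x^2 + I*x + 2)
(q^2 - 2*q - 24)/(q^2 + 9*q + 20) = (q - 6)/(q + 5)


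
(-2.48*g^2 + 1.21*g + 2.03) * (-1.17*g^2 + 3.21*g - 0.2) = 2.9016*g^4 - 9.3765*g^3 + 2.005*g^2 + 6.2743*g - 0.406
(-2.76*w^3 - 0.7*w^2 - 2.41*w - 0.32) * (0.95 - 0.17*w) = 0.4692*w^4 - 2.503*w^3 - 0.2553*w^2 - 2.2351*w - 0.304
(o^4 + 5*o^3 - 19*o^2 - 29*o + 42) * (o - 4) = o^5 + o^4 - 39*o^3 + 47*o^2 + 158*o - 168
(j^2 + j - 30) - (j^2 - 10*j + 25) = 11*j - 55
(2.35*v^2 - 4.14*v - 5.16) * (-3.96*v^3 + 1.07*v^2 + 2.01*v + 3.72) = -9.306*v^5 + 18.9089*v^4 + 20.7273*v^3 - 5.1006*v^2 - 25.7724*v - 19.1952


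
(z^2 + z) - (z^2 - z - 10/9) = 2*z + 10/9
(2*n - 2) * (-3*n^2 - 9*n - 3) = -6*n^3 - 12*n^2 + 12*n + 6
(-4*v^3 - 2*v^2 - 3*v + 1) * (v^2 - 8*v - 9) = -4*v^5 + 30*v^4 + 49*v^3 + 43*v^2 + 19*v - 9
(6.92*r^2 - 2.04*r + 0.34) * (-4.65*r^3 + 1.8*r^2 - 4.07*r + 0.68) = -32.178*r^5 + 21.942*r^4 - 33.4174*r^3 + 13.6204*r^2 - 2.771*r + 0.2312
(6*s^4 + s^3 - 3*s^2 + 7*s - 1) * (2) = 12*s^4 + 2*s^3 - 6*s^2 + 14*s - 2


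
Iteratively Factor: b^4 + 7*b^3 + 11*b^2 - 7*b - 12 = (b - 1)*(b^3 + 8*b^2 + 19*b + 12) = (b - 1)*(b + 3)*(b^2 + 5*b + 4) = (b - 1)*(b + 1)*(b + 3)*(b + 4)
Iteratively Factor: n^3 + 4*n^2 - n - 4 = (n + 1)*(n^2 + 3*n - 4) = (n + 1)*(n + 4)*(n - 1)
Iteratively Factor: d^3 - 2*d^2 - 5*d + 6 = (d - 1)*(d^2 - d - 6) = (d - 3)*(d - 1)*(d + 2)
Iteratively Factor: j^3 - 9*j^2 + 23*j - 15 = (j - 1)*(j^2 - 8*j + 15) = (j - 5)*(j - 1)*(j - 3)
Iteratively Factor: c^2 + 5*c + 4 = (c + 1)*(c + 4)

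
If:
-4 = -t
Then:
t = 4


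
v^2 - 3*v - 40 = (v - 8)*(v + 5)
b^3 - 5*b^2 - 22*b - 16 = (b - 8)*(b + 1)*(b + 2)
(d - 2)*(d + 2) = d^2 - 4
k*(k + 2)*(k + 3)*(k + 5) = k^4 + 10*k^3 + 31*k^2 + 30*k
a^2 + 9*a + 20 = (a + 4)*(a + 5)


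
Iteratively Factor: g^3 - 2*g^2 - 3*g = (g - 3)*(g^2 + g) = (g - 3)*(g + 1)*(g)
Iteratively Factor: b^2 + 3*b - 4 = (b + 4)*(b - 1)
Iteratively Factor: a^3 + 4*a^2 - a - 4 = (a - 1)*(a^2 + 5*a + 4) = (a - 1)*(a + 4)*(a + 1)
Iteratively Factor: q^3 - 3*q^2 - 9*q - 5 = (q + 1)*(q^2 - 4*q - 5) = (q + 1)^2*(q - 5)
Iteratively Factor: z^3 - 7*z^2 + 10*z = (z - 2)*(z^2 - 5*z) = z*(z - 2)*(z - 5)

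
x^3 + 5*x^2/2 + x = x*(x + 1/2)*(x + 2)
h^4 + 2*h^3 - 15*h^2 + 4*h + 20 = (h - 2)^2*(h + 1)*(h + 5)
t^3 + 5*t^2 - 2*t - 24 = (t - 2)*(t + 3)*(t + 4)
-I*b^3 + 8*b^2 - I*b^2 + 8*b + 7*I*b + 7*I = (b + I)*(b + 7*I)*(-I*b - I)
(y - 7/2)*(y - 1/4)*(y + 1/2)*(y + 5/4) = y^4 - 2*y^3 - 81*y^2/16 - 13*y/16 + 35/64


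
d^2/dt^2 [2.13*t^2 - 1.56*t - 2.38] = 4.26000000000000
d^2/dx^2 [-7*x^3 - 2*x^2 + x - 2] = -42*x - 4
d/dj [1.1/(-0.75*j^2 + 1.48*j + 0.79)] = (1.65*j - 1.628)/(-0.75*j^2 + 1.48*j + 0.79)^2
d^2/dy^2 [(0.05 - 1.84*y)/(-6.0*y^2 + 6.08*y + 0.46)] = ((22.9744 - 66.24*y)*(-6.0*y^2 + 6.08*y + 0.46) - (1.84*y - 0.05)*(12.0*y - 6.08)*(24.0*y - 12.16))/(-6.0*y^2 + 6.08*y + 0.46)^3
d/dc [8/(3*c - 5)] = -24/(3*c - 5)^2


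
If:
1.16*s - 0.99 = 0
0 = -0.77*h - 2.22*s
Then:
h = -2.46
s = 0.85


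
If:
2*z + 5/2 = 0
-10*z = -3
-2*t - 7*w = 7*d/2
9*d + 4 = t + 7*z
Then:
No Solution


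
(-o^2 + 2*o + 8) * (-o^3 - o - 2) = o^5 - 2*o^4 - 7*o^3 - 12*o - 16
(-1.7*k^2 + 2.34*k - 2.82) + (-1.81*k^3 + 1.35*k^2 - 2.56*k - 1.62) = -1.81*k^3 - 0.35*k^2 - 0.22*k - 4.44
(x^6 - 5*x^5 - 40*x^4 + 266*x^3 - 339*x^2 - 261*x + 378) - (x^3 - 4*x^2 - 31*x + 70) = x^6 - 5*x^5 - 40*x^4 + 265*x^3 - 335*x^2 - 230*x + 308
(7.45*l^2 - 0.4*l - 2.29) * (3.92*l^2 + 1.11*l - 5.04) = 29.204*l^4 + 6.7015*l^3 - 46.9688*l^2 - 0.5259*l + 11.5416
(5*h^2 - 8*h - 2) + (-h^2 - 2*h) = 4*h^2 - 10*h - 2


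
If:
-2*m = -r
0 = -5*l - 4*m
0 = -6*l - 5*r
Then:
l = 0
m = 0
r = 0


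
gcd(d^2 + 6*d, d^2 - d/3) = d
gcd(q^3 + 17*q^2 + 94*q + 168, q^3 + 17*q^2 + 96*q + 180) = q + 6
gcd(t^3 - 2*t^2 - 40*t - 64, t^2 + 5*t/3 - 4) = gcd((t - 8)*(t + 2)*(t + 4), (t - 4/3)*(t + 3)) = 1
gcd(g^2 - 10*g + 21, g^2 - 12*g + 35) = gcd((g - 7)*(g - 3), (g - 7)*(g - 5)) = g - 7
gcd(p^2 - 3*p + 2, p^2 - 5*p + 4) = p - 1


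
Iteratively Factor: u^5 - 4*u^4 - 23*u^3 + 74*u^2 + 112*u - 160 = (u + 2)*(u^4 - 6*u^3 - 11*u^2 + 96*u - 80) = (u - 4)*(u + 2)*(u^3 - 2*u^2 - 19*u + 20) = (u - 4)*(u + 2)*(u + 4)*(u^2 - 6*u + 5) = (u - 5)*(u - 4)*(u + 2)*(u + 4)*(u - 1)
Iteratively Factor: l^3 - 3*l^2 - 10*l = (l)*(l^2 - 3*l - 10) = l*(l - 5)*(l + 2)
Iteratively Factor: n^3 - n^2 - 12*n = (n + 3)*(n^2 - 4*n) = n*(n + 3)*(n - 4)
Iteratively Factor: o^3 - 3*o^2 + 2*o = (o - 1)*(o^2 - 2*o) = o*(o - 1)*(o - 2)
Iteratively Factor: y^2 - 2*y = (y - 2)*(y)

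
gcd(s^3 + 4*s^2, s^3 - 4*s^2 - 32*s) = s^2 + 4*s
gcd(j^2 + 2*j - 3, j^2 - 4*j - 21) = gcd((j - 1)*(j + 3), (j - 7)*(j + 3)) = j + 3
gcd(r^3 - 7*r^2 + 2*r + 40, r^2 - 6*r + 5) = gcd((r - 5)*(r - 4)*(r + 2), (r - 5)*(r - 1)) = r - 5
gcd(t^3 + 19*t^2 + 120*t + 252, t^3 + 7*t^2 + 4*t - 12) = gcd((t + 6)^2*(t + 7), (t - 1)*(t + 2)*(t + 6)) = t + 6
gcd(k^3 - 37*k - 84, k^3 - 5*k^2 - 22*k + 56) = k^2 - 3*k - 28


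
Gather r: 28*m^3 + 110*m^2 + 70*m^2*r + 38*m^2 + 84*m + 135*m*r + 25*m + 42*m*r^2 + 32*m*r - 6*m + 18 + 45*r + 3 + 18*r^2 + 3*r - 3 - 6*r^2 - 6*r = 28*m^3 + 148*m^2 + 103*m + r^2*(42*m + 12) + r*(70*m^2 + 167*m + 42) + 18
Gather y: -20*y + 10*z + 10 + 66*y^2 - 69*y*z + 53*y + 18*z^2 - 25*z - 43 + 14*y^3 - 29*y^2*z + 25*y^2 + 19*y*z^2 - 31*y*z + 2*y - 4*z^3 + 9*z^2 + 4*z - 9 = 14*y^3 + y^2*(91 - 29*z) + y*(19*z^2 - 100*z + 35) - 4*z^3 + 27*z^2 - 11*z - 42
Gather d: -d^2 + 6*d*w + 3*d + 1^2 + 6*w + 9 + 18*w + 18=-d^2 + d*(6*w + 3) + 24*w + 28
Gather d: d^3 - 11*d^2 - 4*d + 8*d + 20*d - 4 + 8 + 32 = d^3 - 11*d^2 + 24*d + 36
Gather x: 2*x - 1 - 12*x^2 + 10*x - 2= -12*x^2 + 12*x - 3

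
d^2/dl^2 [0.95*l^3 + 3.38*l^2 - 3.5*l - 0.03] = 5.7*l + 6.76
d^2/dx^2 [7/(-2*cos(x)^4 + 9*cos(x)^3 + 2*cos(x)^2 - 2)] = 7*(-(1 - cos(4*x))*(27*cos(x) - 4*cos(2*x))^2 + (2*cos(x)^4 - 9*cos(x)^3 - 2*cos(x)^2 + 2)*(-32*(1 - cos(2*x))^2 + 27*cos(x) - 64*cos(2*x) + 81*cos(3*x) + 48))/(4*(2*cos(x)^4 - 9*cos(x)^3 - 2*cos(x)^2 + 2)^3)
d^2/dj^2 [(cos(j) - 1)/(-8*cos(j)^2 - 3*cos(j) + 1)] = (144*(1 - cos(2*j))^2*cos(j) - 70*(1 - cos(2*j))^2 - 52*cos(j) - 107*cos(2*j) + 90*cos(3*j) - 32*cos(5*j) + 201)/(3*cos(j) + 4*cos(2*j) + 3)^3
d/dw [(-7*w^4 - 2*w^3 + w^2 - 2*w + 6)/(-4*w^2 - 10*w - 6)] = (28*w^5 + 109*w^4 + 104*w^3 + 9*w^2 + 18*w + 36)/(2*(4*w^4 + 20*w^3 + 37*w^2 + 30*w + 9))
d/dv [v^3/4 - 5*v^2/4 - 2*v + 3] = 3*v^2/4 - 5*v/2 - 2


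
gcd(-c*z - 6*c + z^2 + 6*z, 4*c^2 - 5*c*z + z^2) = -c + z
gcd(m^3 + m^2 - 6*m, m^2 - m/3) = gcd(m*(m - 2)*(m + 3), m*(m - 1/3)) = m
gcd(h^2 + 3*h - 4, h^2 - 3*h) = 1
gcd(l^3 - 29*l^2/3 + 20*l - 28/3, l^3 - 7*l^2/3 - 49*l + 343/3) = l - 7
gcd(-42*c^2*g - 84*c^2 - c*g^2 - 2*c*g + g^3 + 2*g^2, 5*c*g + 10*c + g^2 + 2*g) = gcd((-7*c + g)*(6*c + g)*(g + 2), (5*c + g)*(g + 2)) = g + 2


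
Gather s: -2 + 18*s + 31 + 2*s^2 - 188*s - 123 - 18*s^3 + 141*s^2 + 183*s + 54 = -18*s^3 + 143*s^2 + 13*s - 40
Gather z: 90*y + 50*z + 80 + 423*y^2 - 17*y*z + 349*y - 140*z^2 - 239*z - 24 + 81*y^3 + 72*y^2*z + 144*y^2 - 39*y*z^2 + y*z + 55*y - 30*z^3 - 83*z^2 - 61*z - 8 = 81*y^3 + 567*y^2 + 494*y - 30*z^3 + z^2*(-39*y - 223) + z*(72*y^2 - 16*y - 250) + 48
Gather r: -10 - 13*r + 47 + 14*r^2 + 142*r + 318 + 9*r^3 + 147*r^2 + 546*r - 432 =9*r^3 + 161*r^2 + 675*r - 77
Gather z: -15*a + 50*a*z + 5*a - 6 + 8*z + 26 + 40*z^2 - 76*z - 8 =-10*a + 40*z^2 + z*(50*a - 68) + 12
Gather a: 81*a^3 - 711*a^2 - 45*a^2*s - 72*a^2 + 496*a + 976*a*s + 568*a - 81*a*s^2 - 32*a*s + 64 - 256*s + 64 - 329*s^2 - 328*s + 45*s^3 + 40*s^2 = 81*a^3 + a^2*(-45*s - 783) + a*(-81*s^2 + 944*s + 1064) + 45*s^3 - 289*s^2 - 584*s + 128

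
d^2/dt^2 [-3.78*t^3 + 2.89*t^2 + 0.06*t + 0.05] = 5.78 - 22.68*t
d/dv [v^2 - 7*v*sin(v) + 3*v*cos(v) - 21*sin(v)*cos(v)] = -3*v*sin(v) - 7*v*cos(v) + 2*v - 7*sin(v) + 3*cos(v) - 21*cos(2*v)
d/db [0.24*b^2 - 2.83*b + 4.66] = 0.48*b - 2.83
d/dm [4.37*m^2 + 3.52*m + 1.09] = 8.74*m + 3.52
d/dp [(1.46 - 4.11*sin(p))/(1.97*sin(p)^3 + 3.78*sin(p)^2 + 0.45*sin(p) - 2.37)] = (16.1934*sin(p)^3 + 6.9072*sin(p)^2 - 11.0376*sin(p) + 9.0837)*cos(p)/(3.8809*sin(p)^6 + 14.8932*sin(p)^5 + 16.0614*sin(p)^4 - 5.9358*sin(p)^3 - 17.7147*sin(p)^2 - 2.133*sin(p) + 5.6169)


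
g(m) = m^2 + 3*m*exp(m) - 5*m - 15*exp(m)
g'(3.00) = -59.26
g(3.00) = -126.51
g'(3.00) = -59.26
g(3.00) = -126.51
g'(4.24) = 53.45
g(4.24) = -161.47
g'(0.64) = -22.84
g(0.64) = -27.60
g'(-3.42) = -12.57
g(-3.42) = 27.97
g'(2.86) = -59.00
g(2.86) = -118.22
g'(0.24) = -18.86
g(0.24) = -19.30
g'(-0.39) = -14.70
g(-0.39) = -8.85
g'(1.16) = -29.86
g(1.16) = -41.20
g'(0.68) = -23.30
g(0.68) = -28.52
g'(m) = 3*m*exp(m) + 2*m - 12*exp(m) - 5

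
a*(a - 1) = a^2 - a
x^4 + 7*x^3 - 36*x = x*(x - 2)*(x + 3)*(x + 6)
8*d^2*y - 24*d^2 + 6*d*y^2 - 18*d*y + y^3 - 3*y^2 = (2*d + y)*(4*d + y)*(y - 3)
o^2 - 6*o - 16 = (o - 8)*(o + 2)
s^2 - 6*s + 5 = (s - 5)*(s - 1)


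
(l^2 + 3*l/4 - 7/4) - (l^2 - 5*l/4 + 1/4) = 2*l - 2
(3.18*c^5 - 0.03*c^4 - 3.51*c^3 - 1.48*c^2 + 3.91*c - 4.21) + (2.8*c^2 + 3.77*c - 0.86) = 3.18*c^5 - 0.03*c^4 - 3.51*c^3 + 1.32*c^2 + 7.68*c - 5.07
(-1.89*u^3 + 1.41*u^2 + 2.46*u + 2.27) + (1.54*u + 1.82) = -1.89*u^3 + 1.41*u^2 + 4.0*u + 4.09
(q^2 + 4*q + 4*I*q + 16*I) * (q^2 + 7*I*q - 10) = q^4 + 4*q^3 + 11*I*q^3 - 38*q^2 + 44*I*q^2 - 152*q - 40*I*q - 160*I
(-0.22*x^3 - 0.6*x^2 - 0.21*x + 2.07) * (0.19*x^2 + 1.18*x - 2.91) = -0.0418*x^5 - 0.3736*x^4 - 0.1077*x^3 + 1.8915*x^2 + 3.0537*x - 6.0237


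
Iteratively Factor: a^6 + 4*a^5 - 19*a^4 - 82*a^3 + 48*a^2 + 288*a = (a + 3)*(a^5 + a^4 - 22*a^3 - 16*a^2 + 96*a) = (a - 2)*(a + 3)*(a^4 + 3*a^3 - 16*a^2 - 48*a) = (a - 2)*(a + 3)^2*(a^3 - 16*a) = a*(a - 2)*(a + 3)^2*(a^2 - 16) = a*(a - 4)*(a - 2)*(a + 3)^2*(a + 4)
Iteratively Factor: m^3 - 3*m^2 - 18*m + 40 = (m - 2)*(m^2 - m - 20) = (m - 5)*(m - 2)*(m + 4)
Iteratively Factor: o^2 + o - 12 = (o + 4)*(o - 3)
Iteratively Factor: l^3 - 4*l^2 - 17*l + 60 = (l + 4)*(l^2 - 8*l + 15) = (l - 3)*(l + 4)*(l - 5)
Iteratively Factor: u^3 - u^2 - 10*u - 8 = (u - 4)*(u^2 + 3*u + 2) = (u - 4)*(u + 2)*(u + 1)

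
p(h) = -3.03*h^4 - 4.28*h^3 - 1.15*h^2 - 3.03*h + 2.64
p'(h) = -12.12*h^3 - 12.84*h^2 - 2.3*h - 3.03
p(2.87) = -322.28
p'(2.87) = -401.91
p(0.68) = -1.95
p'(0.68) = -14.34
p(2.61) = -229.81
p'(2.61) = -311.99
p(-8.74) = -14881.53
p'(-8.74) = 7127.90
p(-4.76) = -1102.90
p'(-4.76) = 1024.14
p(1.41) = -27.89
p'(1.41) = -65.78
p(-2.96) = -120.07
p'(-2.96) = 205.60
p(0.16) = 2.11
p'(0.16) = -3.78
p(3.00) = -377.79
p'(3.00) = -452.73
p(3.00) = -377.79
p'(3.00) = -452.73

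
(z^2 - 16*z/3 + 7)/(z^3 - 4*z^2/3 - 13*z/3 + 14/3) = (z - 3)/(z^2 + z - 2)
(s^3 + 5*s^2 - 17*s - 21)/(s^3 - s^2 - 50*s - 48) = (s^2 + 4*s - 21)/(s^2 - 2*s - 48)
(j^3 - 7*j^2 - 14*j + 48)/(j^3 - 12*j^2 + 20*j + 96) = (j^2 + j - 6)/(j^2 - 4*j - 12)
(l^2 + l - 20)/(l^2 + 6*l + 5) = (l - 4)/(l + 1)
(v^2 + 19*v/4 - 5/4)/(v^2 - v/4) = (v + 5)/v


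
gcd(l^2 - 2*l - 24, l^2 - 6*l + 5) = 1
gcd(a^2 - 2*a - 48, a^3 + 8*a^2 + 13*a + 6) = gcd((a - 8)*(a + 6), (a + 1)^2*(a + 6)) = a + 6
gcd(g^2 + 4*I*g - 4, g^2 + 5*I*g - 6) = g + 2*I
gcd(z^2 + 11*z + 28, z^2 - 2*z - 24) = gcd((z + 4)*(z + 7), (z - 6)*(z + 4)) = z + 4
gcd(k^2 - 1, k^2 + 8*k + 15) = 1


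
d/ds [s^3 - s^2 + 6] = s*(3*s - 2)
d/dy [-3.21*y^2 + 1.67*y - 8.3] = 1.67 - 6.42*y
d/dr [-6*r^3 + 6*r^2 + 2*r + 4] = -18*r^2 + 12*r + 2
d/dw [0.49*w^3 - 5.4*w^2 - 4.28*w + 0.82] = 1.47*w^2 - 10.8*w - 4.28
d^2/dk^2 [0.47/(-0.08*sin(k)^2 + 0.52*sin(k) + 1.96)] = (-0.012032*sin(k)^4 + 0.0586560000000001*sin(k)^3 - 0.403824*sin(k)^2 + 0.361712*sin(k) + 0.401568)/(-0.08*sin(k)^2 + 0.52*sin(k) + 1.96)^3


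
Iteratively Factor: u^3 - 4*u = (u + 2)*(u^2 - 2*u) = (u - 2)*(u + 2)*(u)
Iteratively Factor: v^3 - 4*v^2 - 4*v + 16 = (v + 2)*(v^2 - 6*v + 8) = (v - 4)*(v + 2)*(v - 2)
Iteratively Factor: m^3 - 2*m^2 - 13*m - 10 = (m - 5)*(m^2 + 3*m + 2) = (m - 5)*(m + 2)*(m + 1)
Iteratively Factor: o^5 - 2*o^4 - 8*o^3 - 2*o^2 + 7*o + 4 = (o + 1)*(o^4 - 3*o^3 - 5*o^2 + 3*o + 4) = (o + 1)^2*(o^3 - 4*o^2 - o + 4) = (o - 1)*(o + 1)^2*(o^2 - 3*o - 4) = (o - 4)*(o - 1)*(o + 1)^2*(o + 1)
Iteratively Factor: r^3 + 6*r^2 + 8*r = (r)*(r^2 + 6*r + 8) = r*(r + 4)*(r + 2)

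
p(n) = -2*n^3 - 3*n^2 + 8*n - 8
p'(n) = -6*n^2 - 6*n + 8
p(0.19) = -6.60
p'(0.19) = 6.64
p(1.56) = -10.41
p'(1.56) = -15.96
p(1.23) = -6.42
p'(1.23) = -8.46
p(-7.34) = 562.55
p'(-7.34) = -271.21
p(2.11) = -23.26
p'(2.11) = -31.37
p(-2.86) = -8.63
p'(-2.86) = -23.92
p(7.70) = -1037.34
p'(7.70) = -393.94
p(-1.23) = -18.66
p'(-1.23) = 6.30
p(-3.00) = -5.00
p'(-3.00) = -28.00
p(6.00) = -500.00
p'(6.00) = -244.00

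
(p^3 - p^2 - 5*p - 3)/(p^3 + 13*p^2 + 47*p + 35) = (p^2 - 2*p - 3)/(p^2 + 12*p + 35)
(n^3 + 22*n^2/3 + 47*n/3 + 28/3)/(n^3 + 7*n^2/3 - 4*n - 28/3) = (n^2 + 5*n + 4)/(n^2 - 4)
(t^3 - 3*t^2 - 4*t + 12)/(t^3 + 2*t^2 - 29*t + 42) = (t + 2)/(t + 7)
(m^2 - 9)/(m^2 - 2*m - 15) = (m - 3)/(m - 5)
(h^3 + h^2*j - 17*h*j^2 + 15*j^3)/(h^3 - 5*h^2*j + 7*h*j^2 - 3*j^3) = (h + 5*j)/(h - j)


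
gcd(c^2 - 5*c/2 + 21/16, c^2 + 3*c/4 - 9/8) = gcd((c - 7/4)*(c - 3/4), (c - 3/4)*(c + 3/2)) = c - 3/4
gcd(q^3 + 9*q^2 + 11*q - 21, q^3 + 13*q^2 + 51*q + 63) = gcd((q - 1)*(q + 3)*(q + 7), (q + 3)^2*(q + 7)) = q^2 + 10*q + 21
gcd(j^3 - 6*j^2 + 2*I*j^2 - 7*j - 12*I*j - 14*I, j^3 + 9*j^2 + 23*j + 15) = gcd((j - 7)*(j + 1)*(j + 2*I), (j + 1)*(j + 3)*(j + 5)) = j + 1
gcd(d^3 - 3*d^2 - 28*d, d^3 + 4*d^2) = d^2 + 4*d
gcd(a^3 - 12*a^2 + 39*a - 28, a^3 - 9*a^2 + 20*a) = a - 4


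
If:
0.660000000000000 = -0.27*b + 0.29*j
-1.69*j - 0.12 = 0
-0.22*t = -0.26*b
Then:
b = -2.52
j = -0.07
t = -2.98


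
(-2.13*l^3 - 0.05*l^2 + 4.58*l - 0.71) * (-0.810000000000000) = 1.7253*l^3 + 0.0405*l^2 - 3.7098*l + 0.5751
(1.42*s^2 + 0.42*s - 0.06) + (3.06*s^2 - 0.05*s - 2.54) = 4.48*s^2 + 0.37*s - 2.6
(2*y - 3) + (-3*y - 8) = -y - 11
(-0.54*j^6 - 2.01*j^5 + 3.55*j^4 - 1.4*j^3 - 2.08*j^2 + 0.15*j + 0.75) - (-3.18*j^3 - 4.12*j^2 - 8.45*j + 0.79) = -0.54*j^6 - 2.01*j^5 + 3.55*j^4 + 1.78*j^3 + 2.04*j^2 + 8.6*j - 0.04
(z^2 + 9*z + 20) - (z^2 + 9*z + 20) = 0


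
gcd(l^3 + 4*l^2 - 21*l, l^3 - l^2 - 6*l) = l^2 - 3*l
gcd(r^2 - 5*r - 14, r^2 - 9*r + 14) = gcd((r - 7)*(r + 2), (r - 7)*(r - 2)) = r - 7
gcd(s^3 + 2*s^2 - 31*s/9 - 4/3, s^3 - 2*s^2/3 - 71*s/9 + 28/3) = s^2 + 5*s/3 - 4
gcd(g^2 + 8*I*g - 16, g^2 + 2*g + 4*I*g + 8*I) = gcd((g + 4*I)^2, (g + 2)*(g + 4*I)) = g + 4*I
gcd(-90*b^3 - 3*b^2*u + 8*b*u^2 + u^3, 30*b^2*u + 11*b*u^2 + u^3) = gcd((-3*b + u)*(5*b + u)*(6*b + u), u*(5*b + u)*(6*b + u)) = 30*b^2 + 11*b*u + u^2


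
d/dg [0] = 0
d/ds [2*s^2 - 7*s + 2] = 4*s - 7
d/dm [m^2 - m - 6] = 2*m - 1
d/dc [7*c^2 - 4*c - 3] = 14*c - 4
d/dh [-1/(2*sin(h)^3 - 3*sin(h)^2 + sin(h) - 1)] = (6*sin(h)^2 - 6*sin(h) + 1)*cos(h)/(2*sin(h)^3 - 3*sin(h)^2 + sin(h) - 1)^2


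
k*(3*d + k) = 3*d*k + k^2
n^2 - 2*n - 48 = (n - 8)*(n + 6)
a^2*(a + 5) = a^3 + 5*a^2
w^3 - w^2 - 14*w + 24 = (w - 3)*(w - 2)*(w + 4)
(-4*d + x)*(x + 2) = -4*d*x - 8*d + x^2 + 2*x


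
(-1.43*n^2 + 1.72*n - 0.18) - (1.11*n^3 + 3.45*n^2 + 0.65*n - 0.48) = -1.11*n^3 - 4.88*n^2 + 1.07*n + 0.3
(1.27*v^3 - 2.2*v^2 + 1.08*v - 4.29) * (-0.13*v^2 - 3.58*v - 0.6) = -0.1651*v^5 - 4.2606*v^4 + 6.9736*v^3 - 1.9887*v^2 + 14.7102*v + 2.574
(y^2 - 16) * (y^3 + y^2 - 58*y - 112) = y^5 + y^4 - 74*y^3 - 128*y^2 + 928*y + 1792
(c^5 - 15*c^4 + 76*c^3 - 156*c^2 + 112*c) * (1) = c^5 - 15*c^4 + 76*c^3 - 156*c^2 + 112*c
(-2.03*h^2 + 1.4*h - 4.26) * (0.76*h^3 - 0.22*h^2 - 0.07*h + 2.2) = -1.5428*h^5 + 1.5106*h^4 - 3.4035*h^3 - 3.6268*h^2 + 3.3782*h - 9.372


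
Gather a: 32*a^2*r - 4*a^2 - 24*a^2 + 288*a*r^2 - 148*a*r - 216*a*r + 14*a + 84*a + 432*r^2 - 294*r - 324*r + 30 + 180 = a^2*(32*r - 28) + a*(288*r^2 - 364*r + 98) + 432*r^2 - 618*r + 210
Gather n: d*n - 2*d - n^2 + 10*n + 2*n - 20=-2*d - n^2 + n*(d + 12) - 20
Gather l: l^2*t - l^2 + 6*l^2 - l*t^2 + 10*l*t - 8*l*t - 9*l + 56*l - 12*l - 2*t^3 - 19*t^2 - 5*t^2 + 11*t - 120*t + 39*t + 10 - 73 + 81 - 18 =l^2*(t + 5) + l*(-t^2 + 2*t + 35) - 2*t^3 - 24*t^2 - 70*t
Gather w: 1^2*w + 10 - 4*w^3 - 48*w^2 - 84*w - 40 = -4*w^3 - 48*w^2 - 83*w - 30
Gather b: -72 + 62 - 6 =-16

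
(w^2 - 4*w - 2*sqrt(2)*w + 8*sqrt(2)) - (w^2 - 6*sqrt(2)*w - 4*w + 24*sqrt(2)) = 4*sqrt(2)*w - 16*sqrt(2)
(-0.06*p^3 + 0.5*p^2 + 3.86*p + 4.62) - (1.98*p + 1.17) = -0.06*p^3 + 0.5*p^2 + 1.88*p + 3.45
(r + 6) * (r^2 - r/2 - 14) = r^3 + 11*r^2/2 - 17*r - 84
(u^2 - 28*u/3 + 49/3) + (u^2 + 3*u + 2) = 2*u^2 - 19*u/3 + 55/3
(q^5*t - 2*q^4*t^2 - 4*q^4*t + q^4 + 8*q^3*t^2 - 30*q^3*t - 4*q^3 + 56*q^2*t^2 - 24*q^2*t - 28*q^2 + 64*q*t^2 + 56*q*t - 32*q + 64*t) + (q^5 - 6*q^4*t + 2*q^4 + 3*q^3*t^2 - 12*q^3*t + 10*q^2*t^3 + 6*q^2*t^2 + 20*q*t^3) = q^5*t + q^5 - 2*q^4*t^2 - 10*q^4*t + 3*q^4 + 11*q^3*t^2 - 42*q^3*t - 4*q^3 + 10*q^2*t^3 + 62*q^2*t^2 - 24*q^2*t - 28*q^2 + 20*q*t^3 + 64*q*t^2 + 56*q*t - 32*q + 64*t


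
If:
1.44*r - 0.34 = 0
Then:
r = 0.24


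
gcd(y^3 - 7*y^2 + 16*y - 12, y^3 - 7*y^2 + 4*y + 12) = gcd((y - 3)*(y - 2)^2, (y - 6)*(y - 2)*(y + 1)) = y - 2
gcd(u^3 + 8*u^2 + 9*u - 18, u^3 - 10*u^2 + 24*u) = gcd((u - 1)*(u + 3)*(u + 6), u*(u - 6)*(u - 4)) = 1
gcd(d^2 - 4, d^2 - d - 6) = d + 2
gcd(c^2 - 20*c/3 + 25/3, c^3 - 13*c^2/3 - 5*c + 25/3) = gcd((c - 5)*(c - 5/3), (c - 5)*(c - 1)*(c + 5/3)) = c - 5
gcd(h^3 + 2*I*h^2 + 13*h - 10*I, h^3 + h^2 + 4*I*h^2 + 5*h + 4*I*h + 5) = h^2 + 4*I*h + 5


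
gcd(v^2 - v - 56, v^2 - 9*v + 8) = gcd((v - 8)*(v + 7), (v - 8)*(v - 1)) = v - 8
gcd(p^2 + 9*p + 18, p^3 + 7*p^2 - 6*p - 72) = p + 6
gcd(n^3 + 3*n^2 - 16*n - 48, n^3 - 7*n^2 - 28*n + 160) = n - 4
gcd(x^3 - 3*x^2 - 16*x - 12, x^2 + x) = x + 1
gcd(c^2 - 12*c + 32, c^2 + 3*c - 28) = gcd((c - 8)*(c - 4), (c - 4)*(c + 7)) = c - 4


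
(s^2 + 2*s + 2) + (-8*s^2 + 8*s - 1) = -7*s^2 + 10*s + 1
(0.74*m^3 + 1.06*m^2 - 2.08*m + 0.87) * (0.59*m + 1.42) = 0.4366*m^4 + 1.6762*m^3 + 0.278*m^2 - 2.4403*m + 1.2354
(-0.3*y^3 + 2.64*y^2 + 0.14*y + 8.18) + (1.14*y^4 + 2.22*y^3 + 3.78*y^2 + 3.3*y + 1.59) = 1.14*y^4 + 1.92*y^3 + 6.42*y^2 + 3.44*y + 9.77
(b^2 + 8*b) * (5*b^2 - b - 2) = 5*b^4 + 39*b^3 - 10*b^2 - 16*b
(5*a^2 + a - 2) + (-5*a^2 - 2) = a - 4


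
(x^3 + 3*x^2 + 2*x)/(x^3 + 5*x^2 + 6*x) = (x + 1)/(x + 3)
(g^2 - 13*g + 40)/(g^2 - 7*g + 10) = (g - 8)/(g - 2)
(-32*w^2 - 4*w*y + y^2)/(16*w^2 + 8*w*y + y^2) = (-8*w + y)/(4*w + y)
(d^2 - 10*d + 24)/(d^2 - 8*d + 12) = (d - 4)/(d - 2)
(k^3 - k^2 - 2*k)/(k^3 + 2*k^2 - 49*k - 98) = k*(k^2 - k - 2)/(k^3 + 2*k^2 - 49*k - 98)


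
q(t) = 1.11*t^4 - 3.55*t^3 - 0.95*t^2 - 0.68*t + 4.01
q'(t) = 4.44*t^3 - 10.65*t^2 - 1.9*t - 0.68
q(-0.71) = 5.57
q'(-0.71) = -6.29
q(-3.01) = 185.38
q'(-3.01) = -212.53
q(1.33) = -3.45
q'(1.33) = -11.60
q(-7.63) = 5292.80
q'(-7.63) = -2578.42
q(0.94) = 0.45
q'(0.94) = -8.19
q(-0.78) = 6.06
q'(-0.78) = -7.78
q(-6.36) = 2699.33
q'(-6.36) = -1561.62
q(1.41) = -4.40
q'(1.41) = -12.09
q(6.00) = 637.49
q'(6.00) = 563.56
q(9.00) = 4615.70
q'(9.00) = 2356.33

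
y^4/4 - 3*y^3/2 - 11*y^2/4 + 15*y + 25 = (y/2 + 1)^2*(y - 5)^2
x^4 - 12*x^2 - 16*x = x*(x - 4)*(x + 2)^2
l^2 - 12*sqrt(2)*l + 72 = (l - 6*sqrt(2))^2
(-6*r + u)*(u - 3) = -6*r*u + 18*r + u^2 - 3*u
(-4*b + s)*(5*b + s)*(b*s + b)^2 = -20*b^4*s^2 - 40*b^4*s - 20*b^4 + b^3*s^3 + 2*b^3*s^2 + b^3*s + b^2*s^4 + 2*b^2*s^3 + b^2*s^2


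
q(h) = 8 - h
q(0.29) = 7.71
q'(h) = -1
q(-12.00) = 20.00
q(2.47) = 5.53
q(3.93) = 4.07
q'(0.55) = -1.00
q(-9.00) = 17.00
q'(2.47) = -1.00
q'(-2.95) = -1.00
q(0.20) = 7.80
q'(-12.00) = -1.00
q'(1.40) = -1.00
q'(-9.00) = -1.00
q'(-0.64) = -1.00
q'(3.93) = -1.00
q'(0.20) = -1.00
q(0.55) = 7.45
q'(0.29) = -1.00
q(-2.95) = 10.95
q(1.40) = 6.60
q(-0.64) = 8.64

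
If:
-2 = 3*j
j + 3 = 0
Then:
No Solution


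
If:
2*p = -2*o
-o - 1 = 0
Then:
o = -1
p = 1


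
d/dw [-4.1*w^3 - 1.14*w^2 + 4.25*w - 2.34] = -12.3*w^2 - 2.28*w + 4.25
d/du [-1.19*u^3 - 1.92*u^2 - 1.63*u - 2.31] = -3.57*u^2 - 3.84*u - 1.63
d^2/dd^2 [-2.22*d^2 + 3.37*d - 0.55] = -4.44000000000000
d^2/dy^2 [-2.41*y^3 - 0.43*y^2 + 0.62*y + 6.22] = -14.46*y - 0.86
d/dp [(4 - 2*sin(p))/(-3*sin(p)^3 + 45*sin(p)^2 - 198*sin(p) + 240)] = 2*(13 - 2*sin(p))*cos(p)/(3*(sin(p) - 8)^2*(sin(p) - 5)^2)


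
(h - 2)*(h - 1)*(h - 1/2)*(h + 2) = h^4 - 3*h^3/2 - 7*h^2/2 + 6*h - 2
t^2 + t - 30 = (t - 5)*(t + 6)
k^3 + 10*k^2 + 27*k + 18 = (k + 1)*(k + 3)*(k + 6)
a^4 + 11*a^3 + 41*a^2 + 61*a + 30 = (a + 1)*(a + 2)*(a + 3)*(a + 5)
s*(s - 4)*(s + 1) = s^3 - 3*s^2 - 4*s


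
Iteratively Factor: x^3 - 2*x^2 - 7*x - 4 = (x + 1)*(x^2 - 3*x - 4) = (x - 4)*(x + 1)*(x + 1)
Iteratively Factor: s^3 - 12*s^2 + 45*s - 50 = (s - 5)*(s^2 - 7*s + 10) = (s - 5)*(s - 2)*(s - 5)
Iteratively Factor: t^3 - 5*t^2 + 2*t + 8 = (t - 4)*(t^2 - t - 2) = (t - 4)*(t + 1)*(t - 2)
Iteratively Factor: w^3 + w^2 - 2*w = (w + 2)*(w^2 - w) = (w - 1)*(w + 2)*(w)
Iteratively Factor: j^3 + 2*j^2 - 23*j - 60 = (j + 3)*(j^2 - j - 20) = (j - 5)*(j + 3)*(j + 4)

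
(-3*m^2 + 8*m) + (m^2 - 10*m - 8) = -2*m^2 - 2*m - 8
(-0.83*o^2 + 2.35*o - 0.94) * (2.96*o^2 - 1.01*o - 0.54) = -2.4568*o^4 + 7.7943*o^3 - 4.7077*o^2 - 0.3196*o + 0.5076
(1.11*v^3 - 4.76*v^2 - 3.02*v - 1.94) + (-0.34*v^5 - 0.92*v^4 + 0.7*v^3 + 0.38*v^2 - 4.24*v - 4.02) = -0.34*v^5 - 0.92*v^4 + 1.81*v^3 - 4.38*v^2 - 7.26*v - 5.96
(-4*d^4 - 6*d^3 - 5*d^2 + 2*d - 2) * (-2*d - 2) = 8*d^5 + 20*d^4 + 22*d^3 + 6*d^2 + 4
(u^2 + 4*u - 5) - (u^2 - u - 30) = 5*u + 25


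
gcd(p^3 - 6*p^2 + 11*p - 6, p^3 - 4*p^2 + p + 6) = p^2 - 5*p + 6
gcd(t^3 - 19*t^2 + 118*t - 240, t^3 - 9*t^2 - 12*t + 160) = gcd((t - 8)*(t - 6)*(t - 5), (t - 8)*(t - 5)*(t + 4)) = t^2 - 13*t + 40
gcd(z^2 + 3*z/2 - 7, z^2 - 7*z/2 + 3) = z - 2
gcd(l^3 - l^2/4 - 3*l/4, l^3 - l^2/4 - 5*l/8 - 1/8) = l - 1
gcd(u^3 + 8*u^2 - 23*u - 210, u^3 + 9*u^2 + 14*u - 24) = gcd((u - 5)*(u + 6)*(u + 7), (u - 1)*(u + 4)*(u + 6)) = u + 6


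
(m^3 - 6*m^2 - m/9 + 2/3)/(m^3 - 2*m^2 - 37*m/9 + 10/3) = (9*m^3 - 54*m^2 - m + 6)/(9*m^3 - 18*m^2 - 37*m + 30)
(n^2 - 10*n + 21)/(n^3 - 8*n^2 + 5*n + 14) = (n - 3)/(n^2 - n - 2)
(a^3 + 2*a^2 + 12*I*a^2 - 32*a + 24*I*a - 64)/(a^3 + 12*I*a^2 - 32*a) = (a + 2)/a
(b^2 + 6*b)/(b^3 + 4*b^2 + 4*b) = (b + 6)/(b^2 + 4*b + 4)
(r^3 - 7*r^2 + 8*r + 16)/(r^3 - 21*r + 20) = (r^2 - 3*r - 4)/(r^2 + 4*r - 5)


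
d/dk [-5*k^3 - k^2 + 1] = k*(-15*k - 2)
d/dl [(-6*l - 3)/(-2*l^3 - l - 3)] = 3*(4*l^3 + 2*l - (2*l + 1)*(6*l^2 + 1) + 6)/(2*l^3 + l + 3)^2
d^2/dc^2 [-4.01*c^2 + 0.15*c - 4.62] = -8.02000000000000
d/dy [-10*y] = -10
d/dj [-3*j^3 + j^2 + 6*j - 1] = -9*j^2 + 2*j + 6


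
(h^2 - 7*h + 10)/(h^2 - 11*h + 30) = (h - 2)/(h - 6)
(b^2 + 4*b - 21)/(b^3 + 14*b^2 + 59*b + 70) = (b - 3)/(b^2 + 7*b + 10)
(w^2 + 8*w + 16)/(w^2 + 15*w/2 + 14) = 2*(w + 4)/(2*w + 7)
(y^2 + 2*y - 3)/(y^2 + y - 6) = (y - 1)/(y - 2)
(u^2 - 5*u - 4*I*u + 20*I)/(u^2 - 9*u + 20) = (u - 4*I)/(u - 4)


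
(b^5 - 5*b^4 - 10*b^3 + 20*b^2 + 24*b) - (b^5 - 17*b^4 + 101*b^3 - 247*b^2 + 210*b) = 12*b^4 - 111*b^3 + 267*b^2 - 186*b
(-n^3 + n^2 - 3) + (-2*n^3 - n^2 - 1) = -3*n^3 - 4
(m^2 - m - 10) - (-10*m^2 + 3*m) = 11*m^2 - 4*m - 10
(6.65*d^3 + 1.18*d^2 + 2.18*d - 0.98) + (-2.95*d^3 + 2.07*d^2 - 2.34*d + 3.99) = 3.7*d^3 + 3.25*d^2 - 0.16*d + 3.01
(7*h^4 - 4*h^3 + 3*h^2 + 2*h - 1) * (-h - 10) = -7*h^5 - 66*h^4 + 37*h^3 - 32*h^2 - 19*h + 10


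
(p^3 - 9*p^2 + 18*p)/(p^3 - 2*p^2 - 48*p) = (-p^2 + 9*p - 18)/(-p^2 + 2*p + 48)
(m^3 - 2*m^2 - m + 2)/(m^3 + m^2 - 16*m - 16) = (m^2 - 3*m + 2)/(m^2 - 16)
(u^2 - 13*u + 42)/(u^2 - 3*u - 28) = (u - 6)/(u + 4)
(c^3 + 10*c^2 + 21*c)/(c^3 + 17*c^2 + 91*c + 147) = c/(c + 7)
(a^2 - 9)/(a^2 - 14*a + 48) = (a^2 - 9)/(a^2 - 14*a + 48)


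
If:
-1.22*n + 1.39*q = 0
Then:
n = 1.13934426229508*q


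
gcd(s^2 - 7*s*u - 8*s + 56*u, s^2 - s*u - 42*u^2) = s - 7*u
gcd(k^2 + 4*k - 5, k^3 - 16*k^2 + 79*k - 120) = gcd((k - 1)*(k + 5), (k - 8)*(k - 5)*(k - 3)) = 1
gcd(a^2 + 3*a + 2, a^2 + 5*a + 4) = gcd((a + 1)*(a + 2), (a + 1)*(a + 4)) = a + 1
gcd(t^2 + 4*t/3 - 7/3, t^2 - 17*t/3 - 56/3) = t + 7/3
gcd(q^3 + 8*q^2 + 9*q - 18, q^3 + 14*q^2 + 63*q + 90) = q^2 + 9*q + 18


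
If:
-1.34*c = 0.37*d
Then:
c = -0.276119402985075*d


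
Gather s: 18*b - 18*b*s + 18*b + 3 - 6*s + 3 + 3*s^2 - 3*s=36*b + 3*s^2 + s*(-18*b - 9) + 6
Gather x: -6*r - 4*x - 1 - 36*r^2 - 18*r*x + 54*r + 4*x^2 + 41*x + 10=-36*r^2 + 48*r + 4*x^2 + x*(37 - 18*r) + 9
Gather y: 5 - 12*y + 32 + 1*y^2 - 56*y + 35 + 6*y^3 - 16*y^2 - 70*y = 6*y^3 - 15*y^2 - 138*y + 72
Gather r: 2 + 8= 10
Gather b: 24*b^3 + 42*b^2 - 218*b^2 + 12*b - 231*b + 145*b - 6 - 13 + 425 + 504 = 24*b^3 - 176*b^2 - 74*b + 910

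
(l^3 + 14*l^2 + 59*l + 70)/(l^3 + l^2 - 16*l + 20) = (l^2 + 9*l + 14)/(l^2 - 4*l + 4)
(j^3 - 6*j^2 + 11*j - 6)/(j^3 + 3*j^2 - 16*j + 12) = (j - 3)/(j + 6)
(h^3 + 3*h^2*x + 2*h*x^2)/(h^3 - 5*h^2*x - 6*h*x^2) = (-h - 2*x)/(-h + 6*x)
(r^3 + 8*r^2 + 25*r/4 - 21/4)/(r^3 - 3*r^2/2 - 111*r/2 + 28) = (r + 3/2)/(r - 8)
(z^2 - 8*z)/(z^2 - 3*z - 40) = z/(z + 5)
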